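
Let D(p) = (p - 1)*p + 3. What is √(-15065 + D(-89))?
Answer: 2*I*√1763 ≈ 83.976*I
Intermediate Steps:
D(p) = 3 + p*(-1 + p) (D(p) = (-1 + p)*p + 3 = p*(-1 + p) + 3 = 3 + p*(-1 + p))
√(-15065 + D(-89)) = √(-15065 + (3 + (-89)² - 1*(-89))) = √(-15065 + (3 + 7921 + 89)) = √(-15065 + 8013) = √(-7052) = 2*I*√1763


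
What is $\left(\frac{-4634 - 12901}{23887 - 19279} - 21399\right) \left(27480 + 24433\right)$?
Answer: $- \frac{1706624768317}{1536} \approx -1.1111 \cdot 10^{9}$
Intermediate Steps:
$\left(\frac{-4634 - 12901}{23887 - 19279} - 21399\right) \left(27480 + 24433\right) = \left(- \frac{17535}{4608} - 21399\right) 51913 = \left(\left(-17535\right) \frac{1}{4608} - 21399\right) 51913 = \left(- \frac{5845}{1536} - 21399\right) 51913 = \left(- \frac{32874709}{1536}\right) 51913 = - \frac{1706624768317}{1536}$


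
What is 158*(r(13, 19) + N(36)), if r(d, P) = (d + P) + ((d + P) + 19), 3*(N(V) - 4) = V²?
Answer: 82002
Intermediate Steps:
N(V) = 4 + V²/3
r(d, P) = 19 + 2*P + 2*d (r(d, P) = (P + d) + ((P + d) + 19) = (P + d) + (19 + P + d) = 19 + 2*P + 2*d)
158*(r(13, 19) + N(36)) = 158*((19 + 2*19 + 2*13) + (4 + (⅓)*36²)) = 158*((19 + 38 + 26) + (4 + (⅓)*1296)) = 158*(83 + (4 + 432)) = 158*(83 + 436) = 158*519 = 82002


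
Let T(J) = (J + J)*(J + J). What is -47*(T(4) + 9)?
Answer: -3431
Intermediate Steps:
T(J) = 4*J² (T(J) = (2*J)*(2*J) = 4*J²)
-47*(T(4) + 9) = -47*(4*4² + 9) = -47*(4*16 + 9) = -47*(64 + 9) = -47*73 = -3431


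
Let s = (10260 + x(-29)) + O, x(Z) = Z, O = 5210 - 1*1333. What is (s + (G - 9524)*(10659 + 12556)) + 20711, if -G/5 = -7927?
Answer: 699061684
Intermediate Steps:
G = 39635 (G = -5*(-7927) = 39635)
O = 3877 (O = 5210 - 1333 = 3877)
s = 14108 (s = (10260 - 29) + 3877 = 10231 + 3877 = 14108)
(s + (G - 9524)*(10659 + 12556)) + 20711 = (14108 + (39635 - 9524)*(10659 + 12556)) + 20711 = (14108 + 30111*23215) + 20711 = (14108 + 699026865) + 20711 = 699040973 + 20711 = 699061684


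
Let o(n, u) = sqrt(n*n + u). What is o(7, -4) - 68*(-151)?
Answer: 10268 + 3*sqrt(5) ≈ 10275.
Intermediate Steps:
o(n, u) = sqrt(u + n**2) (o(n, u) = sqrt(n**2 + u) = sqrt(u + n**2))
o(7, -4) - 68*(-151) = sqrt(-4 + 7**2) - 68*(-151) = sqrt(-4 + 49) + 10268 = sqrt(45) + 10268 = 3*sqrt(5) + 10268 = 10268 + 3*sqrt(5)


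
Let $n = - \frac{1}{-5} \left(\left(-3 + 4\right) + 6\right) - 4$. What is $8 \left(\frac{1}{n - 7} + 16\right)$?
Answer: $\frac{763}{6} \approx 127.17$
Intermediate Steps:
$n = - \frac{13}{5}$ ($n = \left(-1\right) \left(- \frac{1}{5}\right) \left(1 + 6\right) - 4 = \frac{1}{5} \cdot 7 - 4 = \frac{7}{5} - 4 = - \frac{13}{5} \approx -2.6$)
$8 \left(\frac{1}{n - 7} + 16\right) = 8 \left(\frac{1}{- \frac{13}{5} - 7} + 16\right) = 8 \left(\frac{1}{- \frac{48}{5}} + 16\right) = 8 \left(- \frac{5}{48} + 16\right) = 8 \cdot \frac{763}{48} = \frac{763}{6}$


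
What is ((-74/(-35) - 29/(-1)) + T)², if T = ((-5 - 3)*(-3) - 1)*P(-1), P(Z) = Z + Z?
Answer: 271441/1225 ≈ 221.58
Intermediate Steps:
P(Z) = 2*Z
T = -46 (T = ((-5 - 3)*(-3) - 1)*(2*(-1)) = (-8*(-3) - 1)*(-2) = (24 - 1)*(-2) = 23*(-2) = -46)
((-74/(-35) - 29/(-1)) + T)² = ((-74/(-35) - 29/(-1)) - 46)² = ((-74*(-1/35) - 29*(-1)) - 46)² = ((74/35 + 29) - 46)² = (1089/35 - 46)² = (-521/35)² = 271441/1225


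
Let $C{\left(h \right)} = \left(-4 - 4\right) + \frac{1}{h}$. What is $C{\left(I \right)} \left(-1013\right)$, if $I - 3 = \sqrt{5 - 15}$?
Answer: $\frac{150937}{19} + \frac{1013 i \sqrt{10}}{19} \approx 7944.1 + 168.6 i$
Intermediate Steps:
$I = 3 + i \sqrt{10}$ ($I = 3 + \sqrt{5 - 15} = 3 + \sqrt{-10} = 3 + i \sqrt{10} \approx 3.0 + 3.1623 i$)
$C{\left(h \right)} = -8 + \frac{1}{h}$
$C{\left(I \right)} \left(-1013\right) = \left(-8 + \frac{1}{3 + i \sqrt{10}}\right) \left(-1013\right) = 8104 - \frac{1013}{3 + i \sqrt{10}}$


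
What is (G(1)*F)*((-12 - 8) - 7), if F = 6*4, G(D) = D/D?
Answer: -648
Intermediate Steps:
G(D) = 1
F = 24
(G(1)*F)*((-12 - 8) - 7) = (1*24)*((-12 - 8) - 7) = 24*(-20 - 7) = 24*(-27) = -648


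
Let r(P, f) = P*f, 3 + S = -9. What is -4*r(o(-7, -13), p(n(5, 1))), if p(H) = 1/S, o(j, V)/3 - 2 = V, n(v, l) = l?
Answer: -11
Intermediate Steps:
S = -12 (S = -3 - 9 = -12)
o(j, V) = 6 + 3*V
p(H) = -1/12 (p(H) = 1/(-12) = 1*(-1/12) = -1/12)
-4*r(o(-7, -13), p(n(5, 1))) = -4*(6 + 3*(-13))*(-1)/12 = -4*(6 - 39)*(-1)/12 = -(-132)*(-1)/12 = -4*11/4 = -11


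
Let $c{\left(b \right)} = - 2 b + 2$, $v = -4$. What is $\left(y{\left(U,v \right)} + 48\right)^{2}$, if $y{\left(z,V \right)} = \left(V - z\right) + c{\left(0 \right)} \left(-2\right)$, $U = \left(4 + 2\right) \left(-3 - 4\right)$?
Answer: $6724$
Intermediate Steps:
$c{\left(b \right)} = 2 - 2 b$
$U = -42$ ($U = 6 \left(-7\right) = -42$)
$y{\left(z,V \right)} = -4 + V - z$ ($y{\left(z,V \right)} = \left(V - z\right) + \left(2 - 0\right) \left(-2\right) = \left(V - z\right) + \left(2 + 0\right) \left(-2\right) = \left(V - z\right) + 2 \left(-2\right) = \left(V - z\right) - 4 = -4 + V - z$)
$\left(y{\left(U,v \right)} + 48\right)^{2} = \left(\left(-4 - 4 - -42\right) + 48\right)^{2} = \left(\left(-4 - 4 + 42\right) + 48\right)^{2} = \left(34 + 48\right)^{2} = 82^{2} = 6724$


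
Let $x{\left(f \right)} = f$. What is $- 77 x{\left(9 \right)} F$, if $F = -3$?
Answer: $2079$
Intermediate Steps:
$- 77 x{\left(9 \right)} F = \left(-77\right) 9 \left(-3\right) = \left(-693\right) \left(-3\right) = 2079$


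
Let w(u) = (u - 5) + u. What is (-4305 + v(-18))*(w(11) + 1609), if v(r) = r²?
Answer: -6473106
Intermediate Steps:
w(u) = -5 + 2*u (w(u) = (-5 + u) + u = -5 + 2*u)
(-4305 + v(-18))*(w(11) + 1609) = (-4305 + (-18)²)*((-5 + 2*11) + 1609) = (-4305 + 324)*((-5 + 22) + 1609) = -3981*(17 + 1609) = -3981*1626 = -6473106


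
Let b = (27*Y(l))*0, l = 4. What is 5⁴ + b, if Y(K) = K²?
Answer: 625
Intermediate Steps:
b = 0 (b = (27*4²)*0 = (27*16)*0 = 432*0 = 0)
5⁴ + b = 5⁴ + 0 = 625 + 0 = 625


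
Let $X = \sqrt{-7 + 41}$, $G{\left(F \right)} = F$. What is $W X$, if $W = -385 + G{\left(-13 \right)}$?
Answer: $- 398 \sqrt{34} \approx -2320.7$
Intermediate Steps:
$X = \sqrt{34} \approx 5.8309$
$W = -398$ ($W = -385 - 13 = -398$)
$W X = - 398 \sqrt{34}$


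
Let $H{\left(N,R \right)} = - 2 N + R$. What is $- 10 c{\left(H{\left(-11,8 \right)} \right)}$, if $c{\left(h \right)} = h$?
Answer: $-300$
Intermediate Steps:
$H{\left(N,R \right)} = R - 2 N$
$- 10 c{\left(H{\left(-11,8 \right)} \right)} = - 10 \left(8 - -22\right) = - 10 \left(8 + 22\right) = \left(-10\right) 30 = -300$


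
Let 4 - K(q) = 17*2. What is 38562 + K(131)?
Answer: 38532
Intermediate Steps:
K(q) = -30 (K(q) = 4 - 17*2 = 4 - 1*34 = 4 - 34 = -30)
38562 + K(131) = 38562 - 30 = 38532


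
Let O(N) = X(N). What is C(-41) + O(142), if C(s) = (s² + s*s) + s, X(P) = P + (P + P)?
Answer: 3747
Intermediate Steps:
X(P) = 3*P (X(P) = P + 2*P = 3*P)
C(s) = s + 2*s² (C(s) = (s² + s²) + s = 2*s² + s = s + 2*s²)
O(N) = 3*N
C(-41) + O(142) = -41*(1 + 2*(-41)) + 3*142 = -41*(1 - 82) + 426 = -41*(-81) + 426 = 3321 + 426 = 3747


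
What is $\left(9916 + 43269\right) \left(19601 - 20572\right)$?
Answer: $-51642635$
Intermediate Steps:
$\left(9916 + 43269\right) \left(19601 - 20572\right) = 53185 \left(-971\right) = -51642635$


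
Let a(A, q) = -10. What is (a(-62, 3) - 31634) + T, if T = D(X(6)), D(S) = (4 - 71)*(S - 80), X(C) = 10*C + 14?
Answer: -31242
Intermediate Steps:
X(C) = 14 + 10*C
D(S) = 5360 - 67*S (D(S) = -67*(-80 + S) = 5360 - 67*S)
T = 402 (T = 5360 - 67*(14 + 10*6) = 5360 - 67*(14 + 60) = 5360 - 67*74 = 5360 - 4958 = 402)
(a(-62, 3) - 31634) + T = (-10 - 31634) + 402 = -31644 + 402 = -31242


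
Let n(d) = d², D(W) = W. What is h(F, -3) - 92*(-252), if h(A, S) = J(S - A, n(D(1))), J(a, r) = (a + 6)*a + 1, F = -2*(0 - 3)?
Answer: 23212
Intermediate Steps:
F = 6 (F = -2*(-3) = 6)
J(a, r) = 1 + a*(6 + a) (J(a, r) = (6 + a)*a + 1 = a*(6 + a) + 1 = 1 + a*(6 + a))
h(A, S) = 1 + (S - A)² - 6*A + 6*S (h(A, S) = 1 + (S - A)² + 6*(S - A) = 1 + (S - A)² + (-6*A + 6*S) = 1 + (S - A)² - 6*A + 6*S)
h(F, -3) - 92*(-252) = (1 + (6 - 1*(-3))² - 6*6 + 6*(-3)) - 92*(-252) = (1 + (6 + 3)² - 36 - 18) + 23184 = (1 + 9² - 36 - 18) + 23184 = (1 + 81 - 36 - 18) + 23184 = 28 + 23184 = 23212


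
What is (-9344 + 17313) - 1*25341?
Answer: -17372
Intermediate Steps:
(-9344 + 17313) - 1*25341 = 7969 - 25341 = -17372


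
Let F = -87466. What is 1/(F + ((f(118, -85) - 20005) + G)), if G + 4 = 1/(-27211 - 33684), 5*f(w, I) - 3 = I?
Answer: -60895/6545688804 ≈ -9.3031e-6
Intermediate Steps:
f(w, I) = ⅗ + I/5
G = -243581/60895 (G = -4 + 1/(-27211 - 33684) = -4 + 1/(-60895) = -4 - 1/60895 = -243581/60895 ≈ -4.0000)
1/(F + ((f(118, -85) - 20005) + G)) = 1/(-87466 + (((⅗ + (⅕)*(-85)) - 20005) - 243581/60895)) = 1/(-87466 + (((⅗ - 17) - 20005) - 243581/60895)) = 1/(-87466 + ((-82/5 - 20005) - 243581/60895)) = 1/(-87466 + (-100107/5 - 243581/60895)) = 1/(-87466 - 1219446734/60895) = 1/(-6545688804/60895) = -60895/6545688804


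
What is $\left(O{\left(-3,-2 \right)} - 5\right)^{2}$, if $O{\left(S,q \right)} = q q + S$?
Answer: $16$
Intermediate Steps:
$O{\left(S,q \right)} = S + q^{2}$ ($O{\left(S,q \right)} = q^{2} + S = S + q^{2}$)
$\left(O{\left(-3,-2 \right)} - 5\right)^{2} = \left(\left(-3 + \left(-2\right)^{2}\right) - 5\right)^{2} = \left(\left(-3 + 4\right) - 5\right)^{2} = \left(1 - 5\right)^{2} = \left(-4\right)^{2} = 16$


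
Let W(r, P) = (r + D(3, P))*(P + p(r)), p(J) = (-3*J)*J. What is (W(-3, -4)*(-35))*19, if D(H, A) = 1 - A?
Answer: 41230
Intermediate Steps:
p(J) = -3*J**2
W(r, P) = (P - 3*r**2)*(1 + r - P) (W(r, P) = (r + (1 - P))*(P - 3*r**2) = (1 + r - P)*(P - 3*r**2) = (P - 3*r**2)*(1 + r - P))
(W(-3, -4)*(-35))*19 = ((-3*(-3)**3 - 4*(-3) - 1*(-4)*(-1 - 4) + 3*(-3)**2*(-1 - 4))*(-35))*19 = ((-3*(-27) + 12 - 1*(-4)*(-5) + 3*9*(-5))*(-35))*19 = ((81 + 12 - 20 - 135)*(-35))*19 = -62*(-35)*19 = 2170*19 = 41230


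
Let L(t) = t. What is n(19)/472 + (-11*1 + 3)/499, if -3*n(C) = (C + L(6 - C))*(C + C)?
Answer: -10425/58882 ≈ -0.17705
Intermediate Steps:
n(C) = -4*C (n(C) = -(C + (6 - C))*(C + C)/3 = -2*2*C = -4*C)
n(19)/472 + (-11*1 + 3)/499 = -4*19/472 + (-11*1 + 3)/499 = -76*1/472 + (-11 + 3)*(1/499) = -19/118 - 8*1/499 = -19/118 - 8/499 = -10425/58882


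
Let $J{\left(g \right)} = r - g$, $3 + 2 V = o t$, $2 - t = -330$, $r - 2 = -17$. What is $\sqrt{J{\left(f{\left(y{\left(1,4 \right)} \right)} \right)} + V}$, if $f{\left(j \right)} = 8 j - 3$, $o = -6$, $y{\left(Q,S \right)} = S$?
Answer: $\frac{i \sqrt{4166}}{2} \approx 32.272 i$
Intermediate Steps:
$r = -15$ ($r = 2 - 17 = -15$)
$t = 332$ ($t = 2 - -330 = 2 + 330 = 332$)
$f{\left(j \right)} = -3 + 8 j$
$V = - \frac{1995}{2}$ ($V = - \frac{3}{2} + \frac{\left(-6\right) 332}{2} = - \frac{3}{2} + \frac{1}{2} \left(-1992\right) = - \frac{3}{2} - 996 = - \frac{1995}{2} \approx -997.5$)
$J{\left(g \right)} = -15 - g$
$\sqrt{J{\left(f{\left(y{\left(1,4 \right)} \right)} \right)} + V} = \sqrt{\left(-15 - \left(-3 + 8 \cdot 4\right)\right) - \frac{1995}{2}} = \sqrt{\left(-15 - \left(-3 + 32\right)\right) - \frac{1995}{2}} = \sqrt{\left(-15 - 29\right) - \frac{1995}{2}} = \sqrt{-44 - \frac{1995}{2}} = \sqrt{- \frac{2083}{2}} = \frac{i \sqrt{4166}}{2}$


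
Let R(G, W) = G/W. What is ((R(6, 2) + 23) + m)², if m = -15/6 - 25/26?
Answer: 85849/169 ≈ 507.98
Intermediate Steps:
m = -45/13 (m = -15*⅙ - 25*1/26 = -5/2 - 25/26 = -45/13 ≈ -3.4615)
((R(6, 2) + 23) + m)² = ((6/2 + 23) - 45/13)² = ((6*(½) + 23) - 45/13)² = ((3 + 23) - 45/13)² = (26 - 45/13)² = (293/13)² = 85849/169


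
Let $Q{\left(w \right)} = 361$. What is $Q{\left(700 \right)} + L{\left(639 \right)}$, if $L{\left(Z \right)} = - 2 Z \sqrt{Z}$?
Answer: $361 - 3834 \sqrt{71} \approx -31945.0$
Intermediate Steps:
$L{\left(Z \right)} = - 2 Z^{\frac{3}{2}}$
$Q{\left(700 \right)} + L{\left(639 \right)} = 361 - 2 \cdot 639^{\frac{3}{2}} = 361 - 2 \cdot 1917 \sqrt{71} = 361 - 3834 \sqrt{71}$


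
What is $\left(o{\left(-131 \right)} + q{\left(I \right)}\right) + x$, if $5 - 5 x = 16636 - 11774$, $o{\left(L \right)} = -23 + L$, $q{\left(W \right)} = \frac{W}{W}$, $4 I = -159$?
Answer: $- \frac{5622}{5} \approx -1124.4$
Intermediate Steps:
$I = - \frac{159}{4}$ ($I = \frac{1}{4} \left(-159\right) = - \frac{159}{4} \approx -39.75$)
$q{\left(W \right)} = 1$
$x = - \frac{4857}{5}$ ($x = 1 - \frac{16636 - 11774}{5} = 1 - \frac{4862}{5} = - \frac{4857}{5} \approx -971.4$)
$\left(o{\left(-131 \right)} + q{\left(I \right)}\right) + x = \left(\left(-23 - 131\right) + 1\right) - \frac{4857}{5} = \left(-154 + 1\right) - \frac{4857}{5} = -153 - \frac{4857}{5} = - \frac{5622}{5}$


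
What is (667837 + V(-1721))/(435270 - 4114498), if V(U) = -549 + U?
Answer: -95081/525604 ≈ -0.18090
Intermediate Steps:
(667837 + V(-1721))/(435270 - 4114498) = (667837 + (-549 - 1721))/(435270 - 4114498) = (667837 - 2270)/(-3679228) = 665567*(-1/3679228) = -95081/525604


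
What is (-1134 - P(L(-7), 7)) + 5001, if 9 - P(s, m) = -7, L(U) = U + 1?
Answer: 3851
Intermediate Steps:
L(U) = 1 + U
P(s, m) = 16 (P(s, m) = 9 - 1*(-7) = 9 + 7 = 16)
(-1134 - P(L(-7), 7)) + 5001 = (-1134 - 1*16) + 5001 = (-1134 - 16) + 5001 = -1150 + 5001 = 3851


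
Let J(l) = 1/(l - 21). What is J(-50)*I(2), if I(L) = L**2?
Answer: -4/71 ≈ -0.056338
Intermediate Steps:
J(l) = 1/(-21 + l)
J(-50)*I(2) = 2**2/(-21 - 50) = 4/(-71) = -1/71*4 = -4/71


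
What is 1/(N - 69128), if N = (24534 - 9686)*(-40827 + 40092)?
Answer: -1/10982408 ≈ -9.1055e-8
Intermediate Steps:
N = -10913280 (N = 14848*(-735) = -10913280)
1/(N - 69128) = 1/(-10913280 - 69128) = 1/(-10982408) = -1/10982408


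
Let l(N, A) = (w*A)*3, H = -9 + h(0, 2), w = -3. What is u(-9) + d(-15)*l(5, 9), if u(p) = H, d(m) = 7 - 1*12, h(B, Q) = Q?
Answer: 398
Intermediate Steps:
d(m) = -5 (d(m) = 7 - 12 = -5)
H = -7 (H = -9 + 2 = -7)
l(N, A) = -9*A (l(N, A) = -3*A*3 = -9*A)
u(p) = -7
u(-9) + d(-15)*l(5, 9) = -7 - (-45)*9 = -7 - 5*(-81) = -7 + 405 = 398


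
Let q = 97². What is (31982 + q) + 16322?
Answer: 57713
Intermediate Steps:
q = 9409
(31982 + q) + 16322 = (31982 + 9409) + 16322 = 41391 + 16322 = 57713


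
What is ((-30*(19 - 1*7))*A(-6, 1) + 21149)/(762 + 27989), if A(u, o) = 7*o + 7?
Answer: 16109/28751 ≈ 0.56029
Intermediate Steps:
A(u, o) = 7 + 7*o
((-30*(19 - 1*7))*A(-6, 1) + 21149)/(762 + 27989) = ((-30*(19 - 1*7))*(7 + 7*1) + 21149)/(762 + 27989) = ((-30*(19 - 7))*(7 + 7) + 21149)/28751 = (-30*12*14 + 21149)*(1/28751) = (-360*14 + 21149)*(1/28751) = (-5040 + 21149)*(1/28751) = 16109*(1/28751) = 16109/28751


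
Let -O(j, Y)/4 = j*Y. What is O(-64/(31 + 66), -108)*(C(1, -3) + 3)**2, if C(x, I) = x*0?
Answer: -248832/97 ≈ -2565.3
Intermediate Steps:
C(x, I) = 0
O(j, Y) = -4*Y*j (O(j, Y) = -4*j*Y = -4*Y*j)
O(-64/(31 + 66), -108)*(C(1, -3) + 3)**2 = (-4*(-108)*(-64/(31 + 66)))*(0 + 3)**2 = -4*(-108)*(-64/97)*3**2 = -4*(-108)*(-64*1/97)*9 = -4*(-108)*(-64/97)*9 = -27648/97*9 = -248832/97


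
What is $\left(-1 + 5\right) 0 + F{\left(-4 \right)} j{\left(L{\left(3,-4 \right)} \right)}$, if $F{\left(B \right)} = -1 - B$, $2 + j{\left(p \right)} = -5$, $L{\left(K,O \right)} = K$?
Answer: $-21$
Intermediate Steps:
$j{\left(p \right)} = -7$ ($j{\left(p \right)} = -2 - 5 = -7$)
$\left(-1 + 5\right) 0 + F{\left(-4 \right)} j{\left(L{\left(3,-4 \right)} \right)} = \left(-1 + 5\right) 0 + \left(-1 - -4\right) \left(-7\right) = 4 \cdot 0 + \left(-1 + 4\right) \left(-7\right) = 0 + 3 \left(-7\right) = 0 - 21 = -21$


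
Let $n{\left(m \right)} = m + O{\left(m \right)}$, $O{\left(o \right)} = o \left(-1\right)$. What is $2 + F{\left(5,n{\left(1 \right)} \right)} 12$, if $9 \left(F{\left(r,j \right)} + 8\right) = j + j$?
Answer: $-94$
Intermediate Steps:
$O{\left(o \right)} = - o$
$n{\left(m \right)} = 0$ ($n{\left(m \right)} = m - m = 0$)
$F{\left(r,j \right)} = -8 + \frac{2 j}{9}$ ($F{\left(r,j \right)} = -8 + \frac{j + j}{9} = -8 + \frac{2 j}{9}$)
$2 + F{\left(5,n{\left(1 \right)} \right)} 12 = 2 + \left(-8 + \frac{2}{9} \cdot 0\right) 12 = 2 + \left(-8 + 0\right) 12 = 2 - 96 = -94$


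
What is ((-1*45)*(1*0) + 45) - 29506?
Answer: -29461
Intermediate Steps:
((-1*45)*(1*0) + 45) - 29506 = (-45*0 + 45) - 29506 = (0 + 45) - 29506 = 45 - 29506 = -29461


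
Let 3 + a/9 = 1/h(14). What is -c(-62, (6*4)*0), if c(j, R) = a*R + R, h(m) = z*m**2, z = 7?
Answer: 0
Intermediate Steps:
h(m) = 7*m**2
a = -37035/1372 (a = -27 + 9/((7*14**2)) = -27 + 9/((7*196)) = -27 + 9/1372 = -37035/1372 ≈ -26.993)
c(j, R) = -35663*R/1372 (c(j, R) = -37035*R/1372 + R = -35663*R/1372)
-c(-62, (6*4)*0) = -(-35663)*(6*4)*0/1372 = -(-35663)*24*0/1372 = -(-35663)*0/1372 = -1*0 = 0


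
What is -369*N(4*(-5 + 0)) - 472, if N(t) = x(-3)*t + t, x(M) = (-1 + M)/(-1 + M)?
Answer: 14288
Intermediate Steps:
x(M) = 1
N(t) = 2*t (N(t) = 1*t + t = t + t = 2*t)
-369*N(4*(-5 + 0)) - 472 = -738*4*(-5 + 0) - 472 = -738*4*(-5) - 472 = -738*(-20) - 472 = -369*(-40) - 472 = 14760 - 472 = 14288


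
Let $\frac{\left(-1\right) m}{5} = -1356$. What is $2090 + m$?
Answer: $8870$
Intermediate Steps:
$m = 6780$ ($m = \left(-5\right) \left(-1356\right) = 6780$)
$2090 + m = 2090 + 6780 = 8870$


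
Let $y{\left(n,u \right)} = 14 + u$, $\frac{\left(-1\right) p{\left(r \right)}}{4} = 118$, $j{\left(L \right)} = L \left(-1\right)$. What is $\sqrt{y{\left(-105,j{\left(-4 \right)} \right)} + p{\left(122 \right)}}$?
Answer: $i \sqrt{454} \approx 21.307 i$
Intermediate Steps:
$j{\left(L \right)} = - L$
$p{\left(r \right)} = -472$ ($p{\left(r \right)} = \left(-4\right) 118 = -472$)
$\sqrt{y{\left(-105,j{\left(-4 \right)} \right)} + p{\left(122 \right)}} = \sqrt{\left(14 - -4\right) - 472} = \sqrt{\left(14 + 4\right) - 472} = \sqrt{18 - 472} = \sqrt{-454} = i \sqrt{454}$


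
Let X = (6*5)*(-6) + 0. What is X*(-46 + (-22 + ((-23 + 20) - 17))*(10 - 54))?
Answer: -324360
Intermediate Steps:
X = -180 (X = 30*(-6) + 0 = -180 + 0 = -180)
X*(-46 + (-22 + ((-23 + 20) - 17))*(10 - 54)) = -180*(-46 + (-22 + ((-23 + 20) - 17))*(10 - 54)) = -180*(-46 + (-22 + (-3 - 17))*(-44)) = -180*(-46 + (-22 - 20)*(-44)) = -180*(-46 - 42*(-44)) = -180*(-46 + 1848) = -180*1802 = -324360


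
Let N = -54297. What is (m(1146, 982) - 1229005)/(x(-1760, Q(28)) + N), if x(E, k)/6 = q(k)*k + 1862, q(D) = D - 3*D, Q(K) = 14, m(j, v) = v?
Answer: 136447/5053 ≈ 27.003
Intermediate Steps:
q(D) = -2*D
x(E, k) = 11172 - 12*k² (x(E, k) = 6*((-2*k)*k + 1862) = 6*(-2*k² + 1862) = 6*(1862 - 2*k²) = 11172 - 12*k²)
(m(1146, 982) - 1229005)/(x(-1760, Q(28)) + N) = (982 - 1229005)/((11172 - 12*14²) - 54297) = -1228023/((11172 - 12*196) - 54297) = -1228023/((11172 - 2352) - 54297) = -1228023/(8820 - 54297) = -1228023/(-45477) = -1228023*(-1/45477) = 136447/5053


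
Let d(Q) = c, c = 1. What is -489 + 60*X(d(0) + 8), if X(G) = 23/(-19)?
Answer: -10671/19 ≈ -561.63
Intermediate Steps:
d(Q) = 1
X(G) = -23/19 (X(G) = 23*(-1/19) = -23/19)
-489 + 60*X(d(0) + 8) = -489 + 60*(-23/19) = -489 - 1380/19 = -10671/19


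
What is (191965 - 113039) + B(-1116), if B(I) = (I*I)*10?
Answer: 12533486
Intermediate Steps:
B(I) = 10*I² (B(I) = I²*10 = 10*I²)
(191965 - 113039) + B(-1116) = (191965 - 113039) + 10*(-1116)² = 78926 + 10*1245456 = 78926 + 12454560 = 12533486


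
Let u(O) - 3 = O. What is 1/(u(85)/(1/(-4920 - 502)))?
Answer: -1/477136 ≈ -2.0958e-6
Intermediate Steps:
u(O) = 3 + O
1/(u(85)/(1/(-4920 - 502))) = 1/((3 + 85)/(1/(-4920 - 502))) = 1/(88/(1/(-5422))) = 1/(88/(-1/5422)) = 1/(88*(-5422)) = 1/(-477136) = -1/477136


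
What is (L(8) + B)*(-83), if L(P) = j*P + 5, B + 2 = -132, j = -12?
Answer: 18675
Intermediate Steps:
B = -134 (B = -2 - 132 = -134)
L(P) = 5 - 12*P (L(P) = -12*P + 5 = 5 - 12*P)
(L(8) + B)*(-83) = ((5 - 12*8) - 134)*(-83) = ((5 - 96) - 134)*(-83) = (-91 - 134)*(-83) = -225*(-83) = 18675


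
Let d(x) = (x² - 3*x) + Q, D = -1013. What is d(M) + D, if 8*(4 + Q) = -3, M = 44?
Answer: 6293/8 ≈ 786.63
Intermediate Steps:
Q = -35/8 (Q = -4 + (⅛)*(-3) = -4 - 3/8 = -35/8 ≈ -4.3750)
d(x) = -35/8 + x² - 3*x (d(x) = (x² - 3*x) - 35/8 = -35/8 + x² - 3*x)
d(M) + D = (-35/8 + 44² - 3*44) - 1013 = (-35/8 + 1936 - 132) - 1013 = 14397/8 - 1013 = 6293/8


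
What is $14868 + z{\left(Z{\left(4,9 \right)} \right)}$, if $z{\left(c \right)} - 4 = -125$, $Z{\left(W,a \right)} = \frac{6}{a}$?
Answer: $14747$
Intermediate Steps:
$z{\left(c \right)} = -121$ ($z{\left(c \right)} = 4 - 125 = -121$)
$14868 + z{\left(Z{\left(4,9 \right)} \right)} = 14868 - 121 = 14747$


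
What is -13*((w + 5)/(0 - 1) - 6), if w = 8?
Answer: 247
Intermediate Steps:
-13*((w + 5)/(0 - 1) - 6) = -13*((8 + 5)/(0 - 1) - 6) = -13*(13/(-1) - 6) = -13*(13*(-1) - 6) = -13*(-13 - 6) = -13*(-19) = 247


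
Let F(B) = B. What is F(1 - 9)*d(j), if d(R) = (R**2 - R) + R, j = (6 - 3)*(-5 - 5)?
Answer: -7200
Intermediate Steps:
j = -30 (j = 3*(-10) = -30)
d(R) = R**2
F(1 - 9)*d(j) = (1 - 9)*(-30)**2 = -8*900 = -7200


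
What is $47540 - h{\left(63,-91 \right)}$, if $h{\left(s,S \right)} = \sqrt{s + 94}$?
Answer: $47540 - \sqrt{157} \approx 47528.0$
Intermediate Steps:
$h{\left(s,S \right)} = \sqrt{94 + s}$
$47540 - h{\left(63,-91 \right)} = 47540 - \sqrt{94 + 63} = 47540 - \sqrt{157}$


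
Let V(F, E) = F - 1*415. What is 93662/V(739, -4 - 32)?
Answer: 46831/162 ≈ 289.08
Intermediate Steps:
V(F, E) = -415 + F (V(F, E) = F - 415 = -415 + F)
93662/V(739, -4 - 32) = 93662/(-415 + 739) = 93662/324 = 93662*(1/324) = 46831/162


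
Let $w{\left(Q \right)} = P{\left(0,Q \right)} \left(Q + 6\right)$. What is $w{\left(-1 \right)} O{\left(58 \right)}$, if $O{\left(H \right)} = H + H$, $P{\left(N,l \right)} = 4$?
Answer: $2320$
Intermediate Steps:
$O{\left(H \right)} = 2 H$
$w{\left(Q \right)} = 24 + 4 Q$ ($w{\left(Q \right)} = 4 \left(Q + 6\right) = 4 \left(6 + Q\right) = 24 + 4 Q$)
$w{\left(-1 \right)} O{\left(58 \right)} = \left(24 + 4 \left(-1\right)\right) 2 \cdot 58 = \left(24 - 4\right) 116 = 20 \cdot 116 = 2320$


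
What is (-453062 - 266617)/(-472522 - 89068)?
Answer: 719679/561590 ≈ 1.2815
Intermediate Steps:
(-453062 - 266617)/(-472522 - 89068) = -719679/(-561590) = -719679*(-1/561590) = 719679/561590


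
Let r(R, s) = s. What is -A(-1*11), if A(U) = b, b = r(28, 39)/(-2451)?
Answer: 13/817 ≈ 0.015912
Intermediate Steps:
b = -13/817 (b = 39/(-2451) = 39*(-1/2451) = -13/817 ≈ -0.015912)
A(U) = -13/817
-A(-1*11) = -1*(-13/817) = 13/817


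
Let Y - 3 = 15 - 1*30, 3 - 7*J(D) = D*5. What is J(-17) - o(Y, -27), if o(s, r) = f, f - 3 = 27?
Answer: -122/7 ≈ -17.429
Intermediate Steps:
J(D) = 3/7 - 5*D/7 (J(D) = 3/7 - D*5/7 = 3/7 - 5*D/7)
Y = -12 (Y = 3 + (15 - 1*30) = 3 + (15 - 30) = 3 - 15 = -12)
f = 30 (f = 3 + 27 = 30)
o(s, r) = 30
J(-17) - o(Y, -27) = (3/7 - 5/7*(-17)) - 1*30 = (3/7 + 85/7) - 30 = 88/7 - 30 = -122/7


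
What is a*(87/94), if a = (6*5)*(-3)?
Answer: -3915/47 ≈ -83.298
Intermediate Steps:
a = -90 (a = 30*(-3) = -90)
a*(87/94) = -7830/94 = -90*87/94 = -3915/47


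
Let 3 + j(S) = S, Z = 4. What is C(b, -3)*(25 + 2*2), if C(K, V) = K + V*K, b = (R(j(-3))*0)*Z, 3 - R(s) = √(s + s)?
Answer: 0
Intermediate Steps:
j(S) = -3 + S
R(s) = 3 - √2*√s (R(s) = 3 - √(s + s) = 3 - √(2*s) = 3 - √2*√s)
b = 0 (b = ((3 - √2*√(-3 - 3))*0)*4 = ((3 - √2*√(-6))*0)*4 = ((3 - √2*I*√6)*0)*4 = ((3 - 2*I*√3)*0)*4 = 0*4 = 0)
C(K, V) = K + K*V
C(b, -3)*(25 + 2*2) = (0*(1 - 3))*(25 + 2*2) = (0*(-2))*(25 + 4) = 0*29 = 0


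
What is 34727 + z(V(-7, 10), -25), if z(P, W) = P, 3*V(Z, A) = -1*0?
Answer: 34727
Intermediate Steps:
V(Z, A) = 0 (V(Z, A) = (-1*0)/3 = (⅓)*0 = 0)
34727 + z(V(-7, 10), -25) = 34727 + 0 = 34727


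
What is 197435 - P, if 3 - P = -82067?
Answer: 115365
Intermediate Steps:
P = 82070 (P = 3 - 1*(-82067) = 3 + 82067 = 82070)
197435 - P = 197435 - 1*82070 = 197435 - 82070 = 115365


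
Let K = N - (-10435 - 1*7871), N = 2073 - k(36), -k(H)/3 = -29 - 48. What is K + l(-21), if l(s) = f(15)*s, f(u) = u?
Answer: 19833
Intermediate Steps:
k(H) = 231 (k(H) = -3*(-29 - 48) = -3*(-77) = 231)
l(s) = 15*s
N = 1842 (N = 2073 - 1*231 = 2073 - 231 = 1842)
K = 20148 (K = 1842 - (-10435 - 1*7871) = 1842 - (-10435 - 7871) = 1842 - 1*(-18306) = 1842 + 18306 = 20148)
K + l(-21) = 20148 + 15*(-21) = 20148 - 315 = 19833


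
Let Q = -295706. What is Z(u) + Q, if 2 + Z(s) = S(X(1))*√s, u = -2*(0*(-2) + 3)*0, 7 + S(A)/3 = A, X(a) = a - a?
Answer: -295708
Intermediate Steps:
X(a) = 0
S(A) = -21 + 3*A
u = 0 (u = -2*(0 + 3)*0 = -2*3*0 = -6*0 = 0)
Z(s) = -2 - 21*√s (Z(s) = -2 + (-21 + 3*0)*√s = -2 + (-21 + 0)*√s = -2 - 21*√s)
Z(u) + Q = (-2 - 21*√0) - 295706 = (-2 - 21*0) - 295706 = (-2 + 0) - 295706 = -2 - 295706 = -295708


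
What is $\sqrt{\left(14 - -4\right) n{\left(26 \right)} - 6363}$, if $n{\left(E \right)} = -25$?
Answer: $3 i \sqrt{757} \approx 82.541 i$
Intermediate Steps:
$\sqrt{\left(14 - -4\right) n{\left(26 \right)} - 6363} = \sqrt{\left(14 - -4\right) \left(-25\right) - 6363} = \sqrt{\left(14 + 4\right) \left(-25\right) - 6363} = \sqrt{18 \left(-25\right) - 6363} = \sqrt{-450 - 6363} = \sqrt{-6813} = 3 i \sqrt{757}$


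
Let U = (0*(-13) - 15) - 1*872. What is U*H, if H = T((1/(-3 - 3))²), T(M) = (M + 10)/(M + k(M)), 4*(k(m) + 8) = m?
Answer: 1280828/1147 ≈ 1116.7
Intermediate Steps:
k(m) = -8 + m/4
U = -887 (U = (0 - 15) - 872 = -15 - 872 = -887)
T(M) = (10 + M)/(-8 + 5*M/4) (T(M) = (M + 10)/(M + (-8 + M/4)) = (10 + M)/(-8 + 5*M/4))
H = -1444/1147 (H = 4*(10 + (1/(-3 - 3))²)/(-32 + 5*(1/(-3 - 3))²) = 4*(10 + (1/(-6))²)/(-32 + 5*(1/(-6))²) = 4*(10 + (-⅙)²)/(-32 + 5*(-⅙)²) = 4*(10 + 1/36)/(-32 + 5*(1/36)) = 4*(361/36)/(-32 + 5/36) = 4*(361/36)/(-1147/36) = 4*(-36/1147)*(361/36) = -1444/1147 ≈ -1.2589)
U*H = -887*(-1444/1147) = 1280828/1147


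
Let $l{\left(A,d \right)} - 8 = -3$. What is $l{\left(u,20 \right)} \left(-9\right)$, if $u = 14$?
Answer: $-45$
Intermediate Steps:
$l{\left(A,d \right)} = 5$ ($l{\left(A,d \right)} = 8 - 3 = 5$)
$l{\left(u,20 \right)} \left(-9\right) = 5 \left(-9\right) = -45$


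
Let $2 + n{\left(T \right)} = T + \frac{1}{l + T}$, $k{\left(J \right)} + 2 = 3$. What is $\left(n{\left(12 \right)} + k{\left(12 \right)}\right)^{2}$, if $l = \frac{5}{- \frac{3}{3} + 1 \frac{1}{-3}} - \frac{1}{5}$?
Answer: $\frac{3207681}{25921} \approx 123.75$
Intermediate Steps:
$l = - \frac{79}{20}$ ($l = \frac{5}{\left(-3\right) \frac{1}{3} + 1 \left(- \frac{1}{3}\right)} - \frac{1}{5} = \frac{5}{-1 - \frac{1}{3}} - \frac{1}{5} = \frac{5}{- \frac{4}{3}} - \frac{1}{5} = 5 \left(- \frac{3}{4}\right) - \frac{1}{5} = - \frac{15}{4} - \frac{1}{5} = - \frac{79}{20} \approx -3.95$)
$k{\left(J \right)} = 1$ ($k{\left(J \right)} = -2 + 3 = 1$)
$n{\left(T \right)} = -2 + T + \frac{1}{- \frac{79}{20} + T}$ ($n{\left(T \right)} = -2 + \left(T + \frac{1}{- \frac{79}{20} + T}\right) = -2 + T + \frac{1}{- \frac{79}{20} + T}$)
$\left(n{\left(12 \right)} + k{\left(12 \right)}\right)^{2} = \left(\frac{178 - 1428 + 20 \cdot 12^{2}}{-79 + 20 \cdot 12} + 1\right)^{2} = \left(\frac{178 - 1428 + 20 \cdot 144}{-79 + 240} + 1\right)^{2} = \left(\frac{178 - 1428 + 2880}{161} + 1\right)^{2} = \left(\frac{1}{161} \cdot 1630 + 1\right)^{2} = \left(\frac{1630}{161} + 1\right)^{2} = \left(\frac{1791}{161}\right)^{2} = \frac{3207681}{25921}$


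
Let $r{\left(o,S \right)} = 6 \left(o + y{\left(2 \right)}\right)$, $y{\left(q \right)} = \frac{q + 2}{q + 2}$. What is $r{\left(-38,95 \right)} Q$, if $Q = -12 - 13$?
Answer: $5550$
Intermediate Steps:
$y{\left(q \right)} = 1$ ($y{\left(q \right)} = \frac{2 + q}{2 + q} = 1$)
$r{\left(o,S \right)} = 6 + 6 o$ ($r{\left(o,S \right)} = 6 \left(o + 1\right) = 6 \left(1 + o\right) = 6 + 6 o$)
$Q = -25$ ($Q = -12 - 13 = -25$)
$r{\left(-38,95 \right)} Q = \left(6 + 6 \left(-38\right)\right) \left(-25\right) = \left(6 - 228\right) \left(-25\right) = \left(-222\right) \left(-25\right) = 5550$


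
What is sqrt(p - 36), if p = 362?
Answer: sqrt(326) ≈ 18.055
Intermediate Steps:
sqrt(p - 36) = sqrt(362 - 36) = sqrt(326)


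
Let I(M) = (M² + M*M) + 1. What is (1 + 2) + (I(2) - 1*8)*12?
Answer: 15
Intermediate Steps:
I(M) = 1 + 2*M² (I(M) = (M² + M²) + 1 = 2*M² + 1 = 1 + 2*M²)
(1 + 2) + (I(2) - 1*8)*12 = (1 + 2) + ((1 + 2*2²) - 1*8)*12 = 3 + ((1 + 2*4) - 8)*12 = 3 + ((1 + 8) - 8)*12 = 3 + (9 - 8)*12 = 3 + 1*12 = 3 + 12 = 15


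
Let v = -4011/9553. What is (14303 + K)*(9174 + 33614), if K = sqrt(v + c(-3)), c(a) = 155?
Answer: 611996764 + 171152*sqrt(881684582)/9553 ≈ 6.1253e+8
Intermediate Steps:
v = -4011/9553 (v = -4011*1/9553 = -4011/9553 ≈ -0.41987)
K = 4*sqrt(881684582)/9553 (K = sqrt(-4011/9553 + 155) = sqrt(1476704/9553) = 4*sqrt(881684582)/9553 ≈ 12.433)
(14303 + K)*(9174 + 33614) = (14303 + 4*sqrt(881684582)/9553)*(9174 + 33614) = (14303 + 4*sqrt(881684582)/9553)*42788 = 611996764 + 171152*sqrt(881684582)/9553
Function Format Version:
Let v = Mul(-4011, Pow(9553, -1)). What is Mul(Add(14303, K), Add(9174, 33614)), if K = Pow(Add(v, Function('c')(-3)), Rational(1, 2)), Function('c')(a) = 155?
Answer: Add(611996764, Mul(Rational(171152, 9553), Pow(881684582, Rational(1, 2)))) ≈ 6.1253e+8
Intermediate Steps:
v = Rational(-4011, 9553) (v = Mul(-4011, Rational(1, 9553)) = Rational(-4011, 9553) ≈ -0.41987)
K = Mul(Rational(4, 9553), Pow(881684582, Rational(1, 2))) (K = Pow(Add(Rational(-4011, 9553), 155), Rational(1, 2)) = Pow(Rational(1476704, 9553), Rational(1, 2)) = Mul(Rational(4, 9553), Pow(881684582, Rational(1, 2))) ≈ 12.433)
Mul(Add(14303, K), Add(9174, 33614)) = Mul(Add(14303, Mul(Rational(4, 9553), Pow(881684582, Rational(1, 2)))), Add(9174, 33614)) = Mul(Add(14303, Mul(Rational(4, 9553), Pow(881684582, Rational(1, 2)))), 42788) = Add(611996764, Mul(Rational(171152, 9553), Pow(881684582, Rational(1, 2))))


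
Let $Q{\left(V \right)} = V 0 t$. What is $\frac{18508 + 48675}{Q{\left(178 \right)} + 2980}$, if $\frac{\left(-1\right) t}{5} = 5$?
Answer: $\frac{67183}{2980} \approx 22.545$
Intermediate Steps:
$t = -25$ ($t = \left(-5\right) 5 = -25$)
$Q{\left(V \right)} = 0$ ($Q{\left(V \right)} = V 0 \left(-25\right) = 0 \left(-25\right) = 0$)
$\frac{18508 + 48675}{Q{\left(178 \right)} + 2980} = \frac{18508 + 48675}{0 + 2980} = \frac{67183}{2980}$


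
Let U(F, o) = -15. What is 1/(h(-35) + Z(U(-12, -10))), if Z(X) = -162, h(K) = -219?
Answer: -1/381 ≈ -0.0026247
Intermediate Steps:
1/(h(-35) + Z(U(-12, -10))) = 1/(-219 - 162) = 1/(-381) = -1/381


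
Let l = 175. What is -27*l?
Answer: -4725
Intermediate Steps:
-27*l = -27*175 = -4725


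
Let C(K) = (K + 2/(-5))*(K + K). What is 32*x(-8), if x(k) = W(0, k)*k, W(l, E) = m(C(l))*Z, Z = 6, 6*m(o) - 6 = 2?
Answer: -2048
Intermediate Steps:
C(K) = 2*K*(-2/5 + K) (C(K) = (K + 2*(-1/5))*(2*K) = (K - 2/5)*(2*K) = (-2/5 + K)*(2*K) = 2*K*(-2/5 + K))
m(o) = 4/3 (m(o) = 1 + (1/6)*2 = 1 + 1/3 = 4/3)
W(l, E) = 8 (W(l, E) = (4/3)*6 = 8)
x(k) = 8*k
32*x(-8) = 32*(8*(-8)) = 32*(-64) = -2048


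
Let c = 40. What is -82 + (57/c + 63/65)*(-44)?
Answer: -4871/26 ≈ -187.35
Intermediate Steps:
-82 + (57/c + 63/65)*(-44) = -82 + (57/40 + 63/65)*(-44) = -82 + (249/104)*(-44) = -82 - 2739/26 = -4871/26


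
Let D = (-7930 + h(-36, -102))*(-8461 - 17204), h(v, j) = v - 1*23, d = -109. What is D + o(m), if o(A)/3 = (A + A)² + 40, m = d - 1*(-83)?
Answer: 205045917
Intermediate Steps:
h(v, j) = -23 + v (h(v, j) = v - 23 = -23 + v)
m = -26 (m = -109 - 1*(-83) = -109 + 83 = -26)
o(A) = 120 + 12*A² (o(A) = 3*((A + A)² + 40) = 3*((2*A)² + 40) = 3*(4*A² + 40) = 3*(40 + 4*A²) = 120 + 12*A²)
D = 205037685 (D = (-7930 + (-23 - 36))*(-8461 - 17204) = (-7930 - 59)*(-25665) = -7989*(-25665) = 205037685)
D + o(m) = 205037685 + (120 + 12*(-26)²) = 205037685 + (120 + 12*676) = 205037685 + (120 + 8112) = 205037685 + 8232 = 205045917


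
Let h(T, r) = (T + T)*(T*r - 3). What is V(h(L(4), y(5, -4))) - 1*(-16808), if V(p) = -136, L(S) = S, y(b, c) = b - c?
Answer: 16672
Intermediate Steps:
h(T, r) = 2*T*(-3 + T*r) (h(T, r) = (2*T)*(-3 + T*r) = 2*T*(-3 + T*r))
V(h(L(4), y(5, -4))) - 1*(-16808) = -136 - 1*(-16808) = -136 + 16808 = 16672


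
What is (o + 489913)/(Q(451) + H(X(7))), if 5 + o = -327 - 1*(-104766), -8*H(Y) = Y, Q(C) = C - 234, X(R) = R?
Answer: 365752/133 ≈ 2750.0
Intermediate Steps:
Q(C) = -234 + C
H(Y) = -Y/8
o = 104434 (o = -5 + (-327 - 1*(-104766)) = -5 + (-327 + 104766) = -5 + 104439 = 104434)
(o + 489913)/(Q(451) + H(X(7))) = (104434 + 489913)/((-234 + 451) - ⅛*7) = 594347/(217 - 7/8) = 594347/(1729/8) = 594347*(8/1729) = 365752/133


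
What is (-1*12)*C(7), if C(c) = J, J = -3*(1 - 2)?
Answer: -36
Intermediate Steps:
J = 3 (J = -3*(-1) = 3)
C(c) = 3
(-1*12)*C(7) = -1*12*3 = -12*3 = -36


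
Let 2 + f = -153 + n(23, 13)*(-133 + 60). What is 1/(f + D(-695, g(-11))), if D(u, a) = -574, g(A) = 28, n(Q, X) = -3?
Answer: -1/510 ≈ -0.0019608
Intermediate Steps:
f = 64 (f = -2 + (-153 - 3*(-133 + 60)) = -2 + (-153 - 3*(-73)) = -2 + (-153 + 219) = -2 + 66 = 64)
1/(f + D(-695, g(-11))) = 1/(64 - 574) = 1/(-510) = -1/510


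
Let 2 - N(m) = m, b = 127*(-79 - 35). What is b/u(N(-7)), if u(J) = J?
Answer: -4826/3 ≈ -1608.7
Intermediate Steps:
b = -14478 (b = 127*(-114) = -14478)
N(m) = 2 - m
b/u(N(-7)) = -14478/(2 - 1*(-7)) = -14478/(2 + 7) = -14478/9 = -14478*1/9 = -4826/3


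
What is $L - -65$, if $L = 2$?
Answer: $67$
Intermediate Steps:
$L - -65 = 2 - -65 = 2 + 65 = 67$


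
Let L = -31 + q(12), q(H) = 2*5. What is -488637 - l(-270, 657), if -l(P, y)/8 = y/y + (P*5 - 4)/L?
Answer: -10250377/21 ≈ -4.8811e+5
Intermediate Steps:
q(H) = 10
L = -21 (L = -31 + 10 = -21)
l(P, y) = -200/21 + 40*P/21 (l(P, y) = -8*(y/y + (P*5 - 4)/(-21)) = -8*(1 + (5*P - 4)*(-1/21)) = -8*(1 + (-4 + 5*P)*(-1/21)) = -8*(1 + (4/21 - 5*P/21)) = -8*(25/21 - 5*P/21) = -200/21 + 40*P/21)
-488637 - l(-270, 657) = -488637 - (-200/21 + (40/21)*(-270)) = -488637 - (-200/21 - 3600/7) = -488637 - 1*(-11000/21) = -488637 + 11000/21 = -10250377/21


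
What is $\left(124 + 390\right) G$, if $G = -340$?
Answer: $-174760$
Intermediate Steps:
$\left(124 + 390\right) G = \left(124 + 390\right) \left(-340\right) = 514 \left(-340\right) = -174760$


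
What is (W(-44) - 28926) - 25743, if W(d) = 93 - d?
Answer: -54532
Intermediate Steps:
(W(-44) - 28926) - 25743 = ((93 - 1*(-44)) - 28926) - 25743 = ((93 + 44) - 28926) - 25743 = (137 - 28926) - 25743 = -28789 - 25743 = -54532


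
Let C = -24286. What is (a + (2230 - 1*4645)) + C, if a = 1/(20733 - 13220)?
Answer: -200604612/7513 ≈ -26701.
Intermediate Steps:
a = 1/7513 ≈ 0.00013310
(a + (2230 - 1*4645)) + C = (1/7513 + (2230 - 1*4645)) - 24286 = (1/7513 + (2230 - 4645)) - 24286 = (1/7513 - 2415) - 24286 = -18143894/7513 - 24286 = -200604612/7513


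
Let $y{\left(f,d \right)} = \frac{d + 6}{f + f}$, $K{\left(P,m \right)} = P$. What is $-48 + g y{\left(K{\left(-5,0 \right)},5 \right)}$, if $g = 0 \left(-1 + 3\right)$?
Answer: $-48$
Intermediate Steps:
$y{\left(f,d \right)} = \frac{6 + d}{2 f}$
$g = 0$ ($g = 0 \cdot 2 = 0$)
$-48 + g y{\left(K{\left(-5,0 \right)},5 \right)} = -48 + 0 \frac{6 + 5}{2 \left(-5\right)} = -48 + 0 \cdot \frac{1}{2} \left(- \frac{1}{5}\right) 11 = -48 + 0 \left(- \frac{11}{10}\right) = -48 + 0 = -48$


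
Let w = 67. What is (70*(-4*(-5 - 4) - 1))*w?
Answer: 164150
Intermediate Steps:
(70*(-4*(-5 - 4) - 1))*w = (70*(-4*(-5 - 4) - 1))*67 = (70*(-4*(-9) - 1))*67 = (70*(36 - 1))*67 = (70*35)*67 = 2450*67 = 164150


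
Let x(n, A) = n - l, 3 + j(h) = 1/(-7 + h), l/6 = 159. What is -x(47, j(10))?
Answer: 907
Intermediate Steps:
l = 954 (l = 6*159 = 954)
j(h) = -3 + 1/(-7 + h)
x(n, A) = -954 + n (x(n, A) = n - 1*954 = n - 954 = -954 + n)
-x(47, j(10)) = -(-954 + 47) = -1*(-907) = 907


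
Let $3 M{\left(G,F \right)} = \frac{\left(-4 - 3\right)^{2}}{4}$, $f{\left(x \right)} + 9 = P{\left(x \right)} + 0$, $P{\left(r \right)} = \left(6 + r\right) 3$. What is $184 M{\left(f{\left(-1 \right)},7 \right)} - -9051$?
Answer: $\frac{29407}{3} \approx 9802.3$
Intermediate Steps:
$P{\left(r \right)} = 18 + 3 r$
$f{\left(x \right)} = 9 + 3 x$ ($f{\left(x \right)} = -9 + \left(\left(18 + 3 x\right) + 0\right) = -9 + \left(18 + 3 x\right) = 9 + 3 x$)
$M{\left(G,F \right)} = \frac{49}{12}$ ($M{\left(G,F \right)} = \frac{\frac{1}{4} \left(-4 - 3\right)^{2}}{3} = \frac{\frac{1}{4} \left(-7\right)^{2}}{3} = \frac{\frac{1}{4} \cdot 49}{3} = \frac{1}{3} \cdot \frac{49}{4} = \frac{49}{12}$)
$184 M{\left(f{\left(-1 \right)},7 \right)} - -9051 = 184 \cdot \frac{49}{12} - -9051 = \frac{2254}{3} + 9051 = \frac{29407}{3}$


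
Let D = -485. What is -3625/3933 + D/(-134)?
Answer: 1421755/527022 ≈ 2.6977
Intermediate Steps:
-3625/3933 + D/(-134) = -3625/3933 - 485/(-134) = -3625*1/3933 - 485*(-1/134) = -3625/3933 + 485/134 = 1421755/527022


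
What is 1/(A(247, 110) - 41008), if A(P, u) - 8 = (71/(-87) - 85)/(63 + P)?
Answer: -13485/552888733 ≈ -2.4390e-5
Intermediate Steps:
A(P, u) = 8 - 7466/(87*(63 + P)) (A(P, u) = 8 + (71/(-87) - 85)/(63 + P) = 8 + (71*(-1/87) - 85)/(63 + P) = 8 + (-71/87 - 85)/(63 + P) = 8 - 7466/(87*(63 + P)))
1/(A(247, 110) - 41008) = 1/(2*(18191 + 348*247)/(87*(63 + 247)) - 41008) = 1/((2/87)*(18191 + 85956)/310 - 41008) = 1/((2/87)*(1/310)*104147 - 41008) = 1/(104147/13485 - 41008) = 1/(-552888733/13485) = -13485/552888733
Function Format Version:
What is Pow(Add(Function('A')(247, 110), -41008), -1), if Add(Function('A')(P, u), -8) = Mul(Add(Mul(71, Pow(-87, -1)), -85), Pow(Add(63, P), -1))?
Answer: Rational(-13485, 552888733) ≈ -2.4390e-5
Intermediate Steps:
Function('A')(P, u) = Add(8, Mul(Rational(-7466, 87), Pow(Add(63, P), -1))) (Function('A')(P, u) = Add(8, Mul(Add(Mul(71, Pow(-87, -1)), -85), Pow(Add(63, P), -1))) = Add(8, Mul(Add(Mul(71, Rational(-1, 87)), -85), Pow(Add(63, P), -1))) = Add(8, Mul(Add(Rational(-71, 87), -85), Pow(Add(63, P), -1))) = Add(8, Mul(Rational(-7466, 87), Pow(Add(63, P), -1))))
Pow(Add(Function('A')(247, 110), -41008), -1) = Pow(Add(Mul(Rational(2, 87), Pow(Add(63, 247), -1), Add(18191, Mul(348, 247))), -41008), -1) = Pow(Add(Mul(Rational(2, 87), Pow(310, -1), Add(18191, 85956)), -41008), -1) = Pow(Add(Mul(Rational(2, 87), Rational(1, 310), 104147), -41008), -1) = Pow(Add(Rational(104147, 13485), -41008), -1) = Pow(Rational(-552888733, 13485), -1) = Rational(-13485, 552888733)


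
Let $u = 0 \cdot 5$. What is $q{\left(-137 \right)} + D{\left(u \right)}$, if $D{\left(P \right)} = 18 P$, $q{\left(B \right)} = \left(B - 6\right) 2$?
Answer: $-286$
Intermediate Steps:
$q{\left(B \right)} = -12 + 2 B$ ($q{\left(B \right)} = \left(-6 + B\right) 2 = -12 + 2 B$)
$u = 0$
$q{\left(-137 \right)} + D{\left(u \right)} = \left(-12 + 2 \left(-137\right)\right) + 18 \cdot 0 = \left(-12 - 274\right) + 0 = -286 + 0 = -286$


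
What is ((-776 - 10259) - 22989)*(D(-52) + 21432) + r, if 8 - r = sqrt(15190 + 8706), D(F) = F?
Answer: -727433112 - 2*sqrt(5974) ≈ -7.2743e+8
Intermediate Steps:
r = 8 - 2*sqrt(5974) (r = 8 - sqrt(15190 + 8706) = 8 - sqrt(23896) = 8 - 2*sqrt(5974) ≈ -146.58)
((-776 - 10259) - 22989)*(D(-52) + 21432) + r = ((-776 - 10259) - 22989)*(-52 + 21432) + (8 - 2*sqrt(5974)) = (-11035 - 22989)*21380 + (8 - 2*sqrt(5974)) = -34024*21380 + (8 - 2*sqrt(5974)) = -727433120 + (8 - 2*sqrt(5974)) = -727433112 - 2*sqrt(5974)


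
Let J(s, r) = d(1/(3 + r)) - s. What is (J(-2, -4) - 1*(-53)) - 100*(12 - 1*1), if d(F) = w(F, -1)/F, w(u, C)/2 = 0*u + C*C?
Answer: -1047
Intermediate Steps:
w(u, C) = 2*C² (w(u, C) = 2*(0*u + C*C) = 2*(0 + C²) = 2*C²)
d(F) = 2/F (d(F) = (2*(-1)²)/F = (2*1)/F = 2/F)
J(s, r) = 6 - s + 2*r (J(s, r) = 2/(1/(3 + r)) - s = 2*(3 + r) - s = (6 + 2*r) - s = 6 - s + 2*r)
(J(-2, -4) - 1*(-53)) - 100*(12 - 1*1) = ((6 - 1*(-2) + 2*(-4)) - 1*(-53)) - 100*(12 - 1*1) = ((6 + 2 - 8) + 53) - 100*(12 - 1) = (0 + 53) - 100*11 = 53 - 1100 = -1047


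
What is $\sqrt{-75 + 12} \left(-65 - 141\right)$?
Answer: $- 618 i \sqrt{7} \approx - 1635.1 i$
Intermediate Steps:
$\sqrt{-75 + 12} \left(-65 - 141\right) = \sqrt{-63} \left(-206\right) = 3 i \sqrt{7} \left(-206\right) = - 618 i \sqrt{7}$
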